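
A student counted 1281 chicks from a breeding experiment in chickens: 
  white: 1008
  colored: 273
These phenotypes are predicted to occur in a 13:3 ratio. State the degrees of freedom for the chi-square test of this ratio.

A goodness-of-fit test with 2 phenotype classes has df = 2 − 1 = 1.

1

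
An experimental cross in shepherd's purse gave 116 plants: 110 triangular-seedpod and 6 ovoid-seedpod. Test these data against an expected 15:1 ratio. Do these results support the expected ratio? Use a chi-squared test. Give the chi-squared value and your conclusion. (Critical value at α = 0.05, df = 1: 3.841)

Total ratio parts = 16. Expected numbers out of 116:
  triangular-seedpod: 116 × 15/16 = 108.75
  ovoid-seedpod: 116 × 1/16 = 7.25
χ² = Σ (O − E)² / E
  triangular-seedpod: (110 − 108.75)² / 108.75 = 0.0144
  ovoid-seedpod: (6 − 7.25)² / 7.25 = 0.2155
χ² = 0.0144 + 0.2155 = 0.2299 ≈ 0.230
Degrees of freedom = 2 − 1 = 1; critical value at α = 0.05 is 3.841.
Since 0.230 < 3.841, we fail to reject the null hypothesis — the data are consistent with the 15:1 ratio.

0.230; consistent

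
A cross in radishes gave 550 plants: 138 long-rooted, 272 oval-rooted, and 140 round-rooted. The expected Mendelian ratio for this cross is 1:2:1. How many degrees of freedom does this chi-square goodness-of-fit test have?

A goodness-of-fit test with 3 phenotype classes has df = 3 − 1 = 2.

2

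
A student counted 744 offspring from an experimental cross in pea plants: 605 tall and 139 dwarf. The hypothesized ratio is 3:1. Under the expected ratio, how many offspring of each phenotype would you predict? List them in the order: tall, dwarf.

558, 186

Under the 3:1 hypothesis (Σ ratio = 4, N = 744):
  tall: 744 × 3/4 = 558
  dwarf: 744 × 1/4 = 186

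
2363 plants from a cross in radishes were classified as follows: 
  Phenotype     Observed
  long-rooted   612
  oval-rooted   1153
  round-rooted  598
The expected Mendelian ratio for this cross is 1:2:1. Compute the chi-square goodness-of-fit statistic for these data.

Expected counts for N = 2363 under a 1:2:1 ratio (total parts = 4):
  long-rooted: 2363 × 1/4 = 590.75
  oval-rooted: 2363 × 2/4 = 1181.5
  round-rooted: 2363 × 1/4 = 590.75
χ² = Σ (O − E)² / E
  long-rooted: (612 − 590.75)² / 590.75 = 0.7644
  oval-rooted: (1153 − 1181.5)² / 1181.5 = 0.6875
  round-rooted: (598 − 590.75)² / 590.75 = 0.0890
χ² = 0.7644 + 0.6875 + 0.0890 = 1.5409 ≈ 1.541

1.541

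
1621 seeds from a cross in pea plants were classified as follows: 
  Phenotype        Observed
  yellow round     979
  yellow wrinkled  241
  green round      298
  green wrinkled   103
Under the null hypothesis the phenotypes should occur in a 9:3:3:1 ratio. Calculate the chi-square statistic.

18.128

The 9:3:3:1 ratio has 16 parts, so with N = 1621 the expected counts are:
  yellow round: 1621 × 9/16 = 911.8125
  yellow wrinkled: 1621 × 3/16 = 303.9375
  green round: 1621 × 3/16 = 303.9375
  green wrinkled: 1621 × 1/16 = 101.3125
χ² = Σ (O − E)² / E
  yellow round: (979 − 911.8125)² / 911.8125 = 4.9508
  yellow wrinkled: (241 − 303.9375)² / 303.9375 = 13.0327
  green round: (298 − 303.9375)² / 303.9375 = 0.1160
  green wrinkled: (103 − 101.3125)² / 101.3125 = 0.0281
χ² = 4.9508 + 13.0327 + 0.1160 + 0.0281 = 18.1276 ≈ 18.128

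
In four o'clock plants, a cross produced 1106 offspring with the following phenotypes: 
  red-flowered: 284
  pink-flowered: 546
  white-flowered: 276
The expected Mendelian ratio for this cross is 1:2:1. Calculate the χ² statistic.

Under the 1:2:1 hypothesis (Σ ratio = 4, N = 1106):
  red-flowered: 1106 × 1/4 = 276.5
  pink-flowered: 1106 × 2/4 = 553
  white-flowered: 1106 × 1/4 = 276.5
χ² = Σ (O − E)² / E
  red-flowered: (284 − 276.5)² / 276.5 = 0.2034
  pink-flowered: (546 − 553)² / 553 = 0.0886
  white-flowered: (276 − 276.5)² / 276.5 = 0.0009
χ² = 0.2034 + 0.0886 + 0.0009 = 0.2929 ≈ 0.293

0.293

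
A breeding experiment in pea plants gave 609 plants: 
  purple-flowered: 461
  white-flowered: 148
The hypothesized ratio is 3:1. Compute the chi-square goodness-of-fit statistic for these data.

The 3:1 ratio has 4 parts, so with N = 609 the expected counts are:
  purple-flowered: 609 × 3/4 = 456.75
  white-flowered: 609 × 1/4 = 152.25
χ² = Σ (O − E)² / E
  purple-flowered: (461 − 456.75)² / 456.75 = 0.0395
  white-flowered: (148 − 152.25)² / 152.25 = 0.1186
χ² = 0.0395 + 0.1186 = 0.1581 ≈ 0.158

0.158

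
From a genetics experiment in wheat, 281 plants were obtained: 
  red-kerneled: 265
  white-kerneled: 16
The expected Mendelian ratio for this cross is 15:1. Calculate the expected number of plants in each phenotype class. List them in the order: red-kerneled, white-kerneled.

Under the 15:1 hypothesis (Σ ratio = 16, N = 281):
  red-kerneled: 281 × 15/16 = 263.4375
  white-kerneled: 281 × 1/16 = 17.5625

263.4375, 17.5625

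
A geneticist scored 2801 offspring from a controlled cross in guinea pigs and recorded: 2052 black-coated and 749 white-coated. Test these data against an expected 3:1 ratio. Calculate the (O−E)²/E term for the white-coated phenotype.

3.394

Total ratio parts = 4. Expected numbers out of 2801:
  black-coated: 2801 × 3/4 = 2100.75
  white-coated: 2801 × 1/4 = 700.25
Contribution of white-coated: (749 − 700.25)² / 700.25 = 3.3939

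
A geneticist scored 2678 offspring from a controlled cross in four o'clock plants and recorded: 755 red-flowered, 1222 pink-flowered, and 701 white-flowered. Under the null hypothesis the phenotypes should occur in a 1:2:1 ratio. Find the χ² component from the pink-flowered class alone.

Under the 1:2:1 hypothesis (Σ ratio = 4, N = 2678):
  red-flowered: 2678 × 1/4 = 669.5
  pink-flowered: 2678 × 2/4 = 1339
  white-flowered: 2678 × 1/4 = 669.5
Contribution of pink-flowered: (1222 − 1339)² / 1339 = 10.2233

10.223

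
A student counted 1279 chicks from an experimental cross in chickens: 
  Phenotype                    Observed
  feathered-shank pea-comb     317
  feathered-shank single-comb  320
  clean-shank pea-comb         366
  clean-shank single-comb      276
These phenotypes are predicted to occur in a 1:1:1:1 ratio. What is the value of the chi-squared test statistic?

12.700

Expected counts for N = 1279 under a 1:1:1:1 ratio (total parts = 4):
  feathered-shank pea-comb: 1279 × 1/4 = 319.75
  feathered-shank single-comb: 1279 × 1/4 = 319.75
  clean-shank pea-comb: 1279 × 1/4 = 319.75
  clean-shank single-comb: 1279 × 1/4 = 319.75
χ² = Σ (O − E)² / E
  feathered-shank pea-comb: (317 − 319.75)² / 319.75 = 0.0237
  feathered-shank single-comb: (320 − 319.75)² / 319.75 = 0.0002
  clean-shank pea-comb: (366 − 319.75)² / 319.75 = 6.6898
  clean-shank single-comb: (276 − 319.75)² / 319.75 = 5.9861
χ² = 0.0237 + 0.0002 + 6.6898 + 5.9861 = 12.6998 ≈ 12.700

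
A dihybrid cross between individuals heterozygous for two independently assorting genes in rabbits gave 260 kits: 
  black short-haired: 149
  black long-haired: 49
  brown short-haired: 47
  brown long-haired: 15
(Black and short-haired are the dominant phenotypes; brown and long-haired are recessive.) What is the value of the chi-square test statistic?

A dihybrid F₂ with independent assortment and complete dominance at both loci gives a 9:3:3:1 phenotypic ratio.
Total ratio parts = 16. Expected numbers out of 260:
  black short-haired: 260 × 9/16 = 146.25
  black long-haired: 260 × 3/16 = 48.75
  brown short-haired: 260 × 3/16 = 48.75
  brown long-haired: 260 × 1/16 = 16.25
χ² = Σ (O − E)² / E
  black short-haired: (149 − 146.25)² / 146.25 = 0.0517
  black long-haired: (49 − 48.75)² / 48.75 = 0.0013
  brown short-haired: (47 − 48.75)² / 48.75 = 0.0628
  brown long-haired: (15 − 16.25)² / 16.25 = 0.0962
χ² = 0.0517 + 0.0013 + 0.0628 + 0.0962 = 0.212

0.212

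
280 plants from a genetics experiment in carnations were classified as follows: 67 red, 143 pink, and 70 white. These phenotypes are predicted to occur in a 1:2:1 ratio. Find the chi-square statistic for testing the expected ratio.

Expected counts for N = 280 under a 1:2:1 ratio (total parts = 4):
  red: 280 × 1/4 = 70
  pink: 280 × 2/4 = 140
  white: 280 × 1/4 = 70
χ² = Σ (O − E)² / E
  red: (67 − 70)² / 70 = 0.1286
  pink: (143 − 140)² / 140 = 0.0643
  white: (70 − 70)² / 70 = 0.0000
χ² = 0.1286 + 0.0643 + 0.0000 = 0.1929 ≈ 0.193

0.193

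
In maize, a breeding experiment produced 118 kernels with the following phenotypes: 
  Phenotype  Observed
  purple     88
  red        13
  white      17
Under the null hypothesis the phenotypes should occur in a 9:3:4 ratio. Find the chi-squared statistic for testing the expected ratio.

16.105

Expected counts for N = 118 under a 9:3:4 ratio (total parts = 16):
  purple: 118 × 9/16 = 66.375
  red: 118 × 3/16 = 22.125
  white: 118 × 4/16 = 29.5
χ² = Σ (O − E)² / E
  purple: (88 − 66.375)² / 66.375 = 7.0454
  red: (13 − 22.125)² / 22.125 = 3.7634
  white: (17 − 29.5)² / 29.5 = 5.2966
χ² = 7.0454 + 3.7634 + 5.2966 = 16.1054 ≈ 16.105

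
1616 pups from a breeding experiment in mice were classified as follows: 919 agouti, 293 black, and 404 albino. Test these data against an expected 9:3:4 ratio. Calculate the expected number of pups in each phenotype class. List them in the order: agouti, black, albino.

909, 303, 404

The 9:3:4 ratio has 16 parts, so with N = 1616 the expected counts are:
  agouti: 1616 × 9/16 = 909
  black: 1616 × 3/16 = 303
  albino: 1616 × 4/16 = 404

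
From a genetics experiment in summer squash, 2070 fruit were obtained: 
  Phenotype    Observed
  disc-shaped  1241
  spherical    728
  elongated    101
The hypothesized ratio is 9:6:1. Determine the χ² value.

Under the 9:6:1 hypothesis (Σ ratio = 16, N = 2070):
  disc-shaped: 2070 × 9/16 = 1164.375
  spherical: 2070 × 6/16 = 776.25
  elongated: 2070 × 1/16 = 129.375
χ² = Σ (O − E)² / E
  disc-shaped: (1241 − 1164.375)² / 1164.375 = 5.0425
  spherical: (728 − 776.25)² / 776.25 = 2.9991
  elongated: (101 − 129.375)² / 129.375 = 6.2233
χ² = 5.0425 + 2.9991 + 6.2233 = 14.2649 ≈ 14.265

14.265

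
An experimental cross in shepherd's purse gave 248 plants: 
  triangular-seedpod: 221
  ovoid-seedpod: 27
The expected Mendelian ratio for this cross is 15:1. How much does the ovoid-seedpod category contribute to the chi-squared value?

Expected counts for N = 248 under a 15:1 ratio (total parts = 16):
  triangular-seedpod: 248 × 15/16 = 232.5
  ovoid-seedpod: 248 × 1/16 = 15.5
Contribution of ovoid-seedpod: (27 − 15.5)² / 15.5 = 8.5323

8.532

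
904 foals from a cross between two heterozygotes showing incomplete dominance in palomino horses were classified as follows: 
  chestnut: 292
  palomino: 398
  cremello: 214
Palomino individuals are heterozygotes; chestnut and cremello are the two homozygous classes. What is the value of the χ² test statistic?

With incomplete dominance, a heterozygote × heterozygote cross gives a 1:2:1 phenotypic ratio.
The 1:2:1 ratio has 4 parts, so with N = 904 the expected counts are:
  chestnut: 904 × 1/4 = 226
  palomino: 904 × 2/4 = 452
  cremello: 904 × 1/4 = 226
χ² = Σ (O − E)² / E
  chestnut: (292 − 226)² / 226 = 19.2743
  palomino: (398 − 452)² / 452 = 6.4513
  cremello: (214 − 226)² / 226 = 0.6372
χ² = 19.2743 + 6.4513 + 0.6372 = 26.3628 ≈ 26.363

26.363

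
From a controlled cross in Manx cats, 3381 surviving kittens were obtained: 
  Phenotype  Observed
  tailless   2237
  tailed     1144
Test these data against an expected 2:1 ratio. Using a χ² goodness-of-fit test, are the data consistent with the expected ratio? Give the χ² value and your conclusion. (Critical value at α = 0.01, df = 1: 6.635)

0.385; consistent

The 2:1 ratio has 3 parts, so with N = 3381 the expected counts are:
  tailless: 3381 × 2/3 = 2254
  tailed: 3381 × 1/3 = 1127
χ² = Σ (O − E)² / E
  tailless: (2237 − 2254)² / 2254 = 0.1282
  tailed: (1144 − 1127)² / 1127 = 0.2564
χ² = 0.1282 + 0.2564 = 0.3846 ≈ 0.385
Degrees of freedom = 2 − 1 = 1; critical value at α = 0.01 is 6.635.
Since 0.385 < 6.635, we fail to reject the null hypothesis — the data are consistent with the 2:1 ratio.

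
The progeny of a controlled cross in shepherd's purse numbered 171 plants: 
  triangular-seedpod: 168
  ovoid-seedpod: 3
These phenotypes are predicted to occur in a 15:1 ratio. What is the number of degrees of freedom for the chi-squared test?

A goodness-of-fit test with 2 phenotype classes has df = 2 − 1 = 1.

1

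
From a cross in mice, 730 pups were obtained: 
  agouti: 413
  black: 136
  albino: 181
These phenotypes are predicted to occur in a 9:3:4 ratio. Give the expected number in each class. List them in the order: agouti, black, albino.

The 9:3:4 ratio has 16 parts, so with N = 730 the expected counts are:
  agouti: 730 × 9/16 = 410.625
  black: 730 × 3/16 = 136.875
  albino: 730 × 4/16 = 182.5

410.625, 136.875, 182.5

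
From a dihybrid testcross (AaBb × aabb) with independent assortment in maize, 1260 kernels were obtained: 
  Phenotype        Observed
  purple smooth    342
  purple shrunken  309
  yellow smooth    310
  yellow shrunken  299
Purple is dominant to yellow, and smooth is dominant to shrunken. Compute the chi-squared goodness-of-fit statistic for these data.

3.321

A dihybrid testcross with independent assortment gives a 1:1:1:1 ratio.
Total ratio parts = 4. Expected numbers out of 1260:
  purple smooth: 1260 × 1/4 = 315
  purple shrunken: 1260 × 1/4 = 315
  yellow smooth: 1260 × 1/4 = 315
  yellow shrunken: 1260 × 1/4 = 315
χ² = Σ (O − E)² / E
  purple smooth: (342 − 315)² / 315 = 2.3143
  purple shrunken: (309 − 315)² / 315 = 0.1143
  yellow smooth: (310 − 315)² / 315 = 0.0794
  yellow shrunken: (299 − 315)² / 315 = 0.8127
χ² = 2.3143 + 0.1143 + 0.0794 + 0.8127 = 3.3207 ≈ 3.321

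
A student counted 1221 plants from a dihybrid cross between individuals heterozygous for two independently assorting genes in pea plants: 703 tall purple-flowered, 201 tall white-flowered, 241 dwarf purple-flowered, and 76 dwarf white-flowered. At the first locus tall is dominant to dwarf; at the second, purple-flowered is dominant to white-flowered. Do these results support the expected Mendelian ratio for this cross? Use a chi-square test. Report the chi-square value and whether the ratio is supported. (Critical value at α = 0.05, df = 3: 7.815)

A dihybrid F₂ with independent assortment and complete dominance at both loci gives a 9:3:3:1 phenotypic ratio.
Expected counts for N = 1221 under a 9:3:3:1 ratio (total parts = 16):
  tall purple-flowered: 1221 × 9/16 = 686.8125
  tall white-flowered: 1221 × 3/16 = 228.9375
  dwarf purple-flowered: 1221 × 3/16 = 228.9375
  dwarf white-flowered: 1221 × 1/16 = 76.3125
χ² = Σ (O − E)² / E
  tall purple-flowered: (703 − 686.8125)² / 686.8125 = 0.3815
  tall white-flowered: (201 − 228.9375)² / 228.9375 = 3.4092
  dwarf purple-flowered: (241 − 228.9375)² / 228.9375 = 0.6356
  dwarf white-flowered: (76 − 76.3125)² / 76.3125 = 0.0013
χ² = 0.3815 + 3.4092 + 0.6356 + 0.0013 = 4.4276 ≈ 4.428
Degrees of freedom = 4 − 1 = 3; critical value at α = 0.05 is 7.815.
Since 4.428 < 7.815, we fail to reject the null hypothesis — the data are consistent with the 9:3:3:1 ratio.

4.428; consistent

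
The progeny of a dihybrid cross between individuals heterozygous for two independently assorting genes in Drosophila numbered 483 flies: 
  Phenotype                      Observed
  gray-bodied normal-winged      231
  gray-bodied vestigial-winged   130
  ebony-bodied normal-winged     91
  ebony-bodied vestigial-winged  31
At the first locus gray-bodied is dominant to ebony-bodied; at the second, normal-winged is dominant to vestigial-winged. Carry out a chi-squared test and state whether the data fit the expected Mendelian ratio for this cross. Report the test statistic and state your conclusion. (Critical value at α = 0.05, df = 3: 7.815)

23.291; not consistent

A dihybrid F₂ with independent assortment and complete dominance at both loci gives a 9:3:3:1 phenotypic ratio.
Expected counts for N = 483 under a 9:3:3:1 ratio (total parts = 16):
  gray-bodied normal-winged: 483 × 9/16 = 271.6875
  gray-bodied vestigial-winged: 483 × 3/16 = 90.5625
  ebony-bodied normal-winged: 483 × 3/16 = 90.5625
  ebony-bodied vestigial-winged: 483 × 1/16 = 30.1875
χ² = Σ (O − E)² / E
  gray-bodied normal-winged: (231 − 271.6875)² / 271.6875 = 6.0933
  gray-bodied vestigial-winged: (130 − 90.5625)² / 90.5625 = 17.1740
  ebony-bodied normal-winged: (91 − 90.5625)² / 90.5625 = 0.0021
  ebony-bodied vestigial-winged: (31 − 30.1875)² / 30.1875 = 0.0219
χ² = 6.0933 + 17.1740 + 0.0021 + 0.0219 = 23.2913 ≈ 23.291
Degrees of freedom = 4 − 1 = 3; critical value at α = 0.05 is 7.815.
Since 23.291 > 7.815, we reject the null hypothesis — the data do not fit the 9:3:3:1 ratio.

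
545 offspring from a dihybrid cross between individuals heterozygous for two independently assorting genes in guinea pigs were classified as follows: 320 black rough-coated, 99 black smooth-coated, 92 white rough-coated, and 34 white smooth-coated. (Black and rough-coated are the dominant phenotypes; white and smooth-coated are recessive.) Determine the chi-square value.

A dihybrid F₂ with independent assortment and complete dominance at both loci gives a 9:3:3:1 phenotypic ratio.
The 9:3:3:1 ratio has 16 parts, so with N = 545 the expected counts are:
  black rough-coated: 545 × 9/16 = 306.5625
  black smooth-coated: 545 × 3/16 = 102.1875
  white rough-coated: 545 × 3/16 = 102.1875
  white smooth-coated: 545 × 1/16 = 34.0625
χ² = Σ (O − E)² / E
  black rough-coated: (320 − 306.5625)² / 306.5625 = 0.5890
  black smooth-coated: (99 − 102.1875)² / 102.1875 = 0.0994
  white rough-coated: (92 − 102.1875)² / 102.1875 = 1.0156
  white smooth-coated: (34 − 34.0625)² / 34.0625 = 0.0001
χ² = 0.5890 + 0.0994 + 1.0156 + 0.0001 = 1.7041 ≈ 1.704

1.704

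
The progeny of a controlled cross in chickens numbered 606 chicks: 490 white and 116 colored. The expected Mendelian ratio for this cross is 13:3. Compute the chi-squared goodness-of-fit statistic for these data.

0.061

The 13:3 ratio has 16 parts, so with N = 606 the expected counts are:
  white: 606 × 13/16 = 492.375
  colored: 606 × 3/16 = 113.625
χ² = Σ (O − E)² / E
  white: (490 − 492.375)² / 492.375 = 0.0115
  colored: (116 − 113.625)² / 113.625 = 0.0496
χ² = 0.0115 + 0.0496 = 0.0611 ≈ 0.061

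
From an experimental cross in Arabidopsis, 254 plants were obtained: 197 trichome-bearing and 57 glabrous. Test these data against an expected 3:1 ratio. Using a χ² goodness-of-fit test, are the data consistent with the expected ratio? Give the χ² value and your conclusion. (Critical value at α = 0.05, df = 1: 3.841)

0.887; consistent

Expected counts for N = 254 under a 3:1 ratio (total parts = 4):
  trichome-bearing: 254 × 3/4 = 190.5
  glabrous: 254 × 1/4 = 63.5
χ² = Σ (O − E)² / E
  trichome-bearing: (197 − 190.5)² / 190.5 = 0.2218
  glabrous: (57 − 63.5)² / 63.5 = 0.6654
χ² = 0.2218 + 0.6654 = 0.8872 ≈ 0.887
Degrees of freedom = 2 − 1 = 1; critical value at α = 0.05 is 3.841.
Since 0.887 < 3.841, we fail to reject the null hypothesis — the data are consistent with the 3:1 ratio.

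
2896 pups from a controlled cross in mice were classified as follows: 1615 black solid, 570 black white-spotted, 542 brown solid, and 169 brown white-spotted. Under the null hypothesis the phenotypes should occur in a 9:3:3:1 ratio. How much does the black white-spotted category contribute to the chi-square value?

Expected counts for N = 2896 under a 9:3:3:1 ratio (total parts = 16):
  black solid: 2896 × 9/16 = 1629
  black white-spotted: 2896 × 3/16 = 543
  brown solid: 2896 × 3/16 = 543
  brown white-spotted: 2896 × 1/16 = 181
Contribution of black white-spotted: (570 − 543)² / 543 = 1.3425

1.343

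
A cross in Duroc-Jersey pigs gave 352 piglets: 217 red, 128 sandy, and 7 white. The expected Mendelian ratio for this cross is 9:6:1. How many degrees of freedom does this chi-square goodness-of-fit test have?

2

A goodness-of-fit test with 3 phenotype classes has df = 3 − 1 = 2.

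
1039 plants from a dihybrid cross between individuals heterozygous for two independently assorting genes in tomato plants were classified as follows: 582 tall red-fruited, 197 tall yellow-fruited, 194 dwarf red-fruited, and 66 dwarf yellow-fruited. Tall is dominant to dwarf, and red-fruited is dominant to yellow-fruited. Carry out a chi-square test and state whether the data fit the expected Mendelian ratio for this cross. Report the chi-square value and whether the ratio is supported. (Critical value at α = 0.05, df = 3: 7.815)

0.056; consistent

A dihybrid F₂ with independent assortment and complete dominance at both loci gives a 9:3:3:1 phenotypic ratio.
Expected counts for N = 1039 under a 9:3:3:1 ratio (total parts = 16):
  tall red-fruited: 1039 × 9/16 = 584.4375
  tall yellow-fruited: 1039 × 3/16 = 194.8125
  dwarf red-fruited: 1039 × 3/16 = 194.8125
  dwarf yellow-fruited: 1039 × 1/16 = 64.9375
χ² = Σ (O − E)² / E
  tall red-fruited: (582 − 584.4375)² / 584.4375 = 0.0102
  tall yellow-fruited: (197 − 194.8125)² / 194.8125 = 0.0246
  dwarf red-fruited: (194 − 194.8125)² / 194.8125 = 0.0034
  dwarf yellow-fruited: (66 − 64.9375)² / 64.9375 = 0.0174
χ² = 0.0102 + 0.0246 + 0.0034 + 0.0174 = 0.0556 ≈ 0.056
Degrees of freedom = 4 − 1 = 3; critical value at α = 0.05 is 7.815.
Since 0.056 < 7.815, we fail to reject the null hypothesis — the data are consistent with the 9:3:3:1 ratio.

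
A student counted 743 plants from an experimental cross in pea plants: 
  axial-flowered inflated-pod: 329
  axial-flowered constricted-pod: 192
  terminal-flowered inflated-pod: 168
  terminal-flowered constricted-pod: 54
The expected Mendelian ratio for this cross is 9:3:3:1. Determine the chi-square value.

45.991

Total ratio parts = 16. Expected numbers out of 743:
  axial-flowered inflated-pod: 743 × 9/16 = 417.9375
  axial-flowered constricted-pod: 743 × 3/16 = 139.3125
  terminal-flowered inflated-pod: 743 × 3/16 = 139.3125
  terminal-flowered constricted-pod: 743 × 1/16 = 46.4375
χ² = Σ (O − E)² / E
  axial-flowered inflated-pod: (329 − 417.9375)² / 417.9375 = 18.9260
  axial-flowered constricted-pod: (192 − 139.3125)² / 139.3125 = 19.9262
  terminal-flowered inflated-pod: (168 − 139.3125)² / 139.3125 = 5.9074
  terminal-flowered constricted-pod: (54 − 46.4375)² / 46.4375 = 1.2316
χ² = 18.9260 + 19.9262 + 5.9074 + 1.2316 = 45.9912 ≈ 45.991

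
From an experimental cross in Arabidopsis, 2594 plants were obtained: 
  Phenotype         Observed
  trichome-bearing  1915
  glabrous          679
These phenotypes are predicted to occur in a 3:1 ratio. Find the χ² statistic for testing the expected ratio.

The 3:1 ratio has 4 parts, so with N = 2594 the expected counts are:
  trichome-bearing: 2594 × 3/4 = 1945.5
  glabrous: 2594 × 1/4 = 648.5
χ² = Σ (O − E)² / E
  trichome-bearing: (1915 − 1945.5)² / 1945.5 = 0.4782
  glabrous: (679 − 648.5)² / 648.5 = 1.4345
χ² = 0.4782 + 1.4345 = 1.9127 ≈ 1.913

1.913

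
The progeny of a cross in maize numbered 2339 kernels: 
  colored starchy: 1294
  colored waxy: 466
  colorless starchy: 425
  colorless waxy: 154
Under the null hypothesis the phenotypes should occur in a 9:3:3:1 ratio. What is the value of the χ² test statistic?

Total ratio parts = 16. Expected numbers out of 2339:
  colored starchy: 2339 × 9/16 = 1315.6875
  colored waxy: 2339 × 3/16 = 438.5625
  colorless starchy: 2339 × 3/16 = 438.5625
  colorless waxy: 2339 × 1/16 = 146.1875
χ² = Σ (O − E)² / E
  colored starchy: (1294 − 1315.6875)² / 1315.6875 = 0.3575
  colored waxy: (466 − 438.5625)² / 438.5625 = 1.7166
  colorless starchy: (425 − 438.5625)² / 438.5625 = 0.4194
  colorless waxy: (154 − 146.1875)² / 146.1875 = 0.4175
χ² = 0.3575 + 1.7166 + 0.4194 + 0.4175 = 2.911

2.911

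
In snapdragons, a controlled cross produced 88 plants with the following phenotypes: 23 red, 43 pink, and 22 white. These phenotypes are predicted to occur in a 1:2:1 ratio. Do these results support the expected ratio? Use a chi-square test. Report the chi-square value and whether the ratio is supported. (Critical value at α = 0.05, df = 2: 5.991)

The 1:2:1 ratio has 4 parts, so with N = 88 the expected counts are:
  red: 88 × 1/4 = 22
  pink: 88 × 2/4 = 44
  white: 88 × 1/4 = 22
χ² = Σ (O − E)² / E
  red: (23 − 22)² / 22 = 0.0455
  pink: (43 − 44)² / 44 = 0.0227
  white: (22 − 22)² / 22 = 0.0000
χ² = 0.0455 + 0.0227 + 0.0000 = 0.0682 ≈ 0.068
Degrees of freedom = 3 − 1 = 2; critical value at α = 0.05 is 5.991.
Since 0.068 < 5.991, we fail to reject the null hypothesis — the data are consistent with the 1:2:1 ratio.

0.068; consistent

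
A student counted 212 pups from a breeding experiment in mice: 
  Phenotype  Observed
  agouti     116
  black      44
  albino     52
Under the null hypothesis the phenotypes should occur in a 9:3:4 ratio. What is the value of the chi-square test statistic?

The 9:3:4 ratio has 16 parts, so with N = 212 the expected counts are:
  agouti: 212 × 9/16 = 119.25
  black: 212 × 3/16 = 39.75
  albino: 212 × 4/16 = 53
χ² = Σ (O − E)² / E
  agouti: (116 − 119.25)² / 119.25 = 0.0886
  black: (44 − 39.75)² / 39.75 = 0.4544
  albino: (52 − 53)² / 53 = 0.0189
χ² = 0.0886 + 0.4544 + 0.0189 = 0.5619 ≈ 0.562

0.562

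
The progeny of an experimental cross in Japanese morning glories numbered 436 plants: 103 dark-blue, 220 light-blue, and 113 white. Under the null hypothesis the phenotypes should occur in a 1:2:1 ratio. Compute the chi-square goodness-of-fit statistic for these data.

Total ratio parts = 4. Expected numbers out of 436:
  dark-blue: 436 × 1/4 = 109
  light-blue: 436 × 2/4 = 218
  white: 436 × 1/4 = 109
χ² = Σ (O − E)² / E
  dark-blue: (103 − 109)² / 109 = 0.3303
  light-blue: (220 − 218)² / 218 = 0.0183
  white: (113 − 109)² / 109 = 0.1468
χ² = 0.3303 + 0.0183 + 0.1468 = 0.4954 ≈ 0.495

0.495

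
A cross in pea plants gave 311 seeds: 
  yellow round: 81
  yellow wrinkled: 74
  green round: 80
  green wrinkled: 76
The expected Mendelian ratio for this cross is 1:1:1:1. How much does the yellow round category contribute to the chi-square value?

The 1:1:1:1 ratio has 4 parts, so with N = 311 the expected counts are:
  yellow round: 311 × 1/4 = 77.75
  yellow wrinkled: 311 × 1/4 = 77.75
  green round: 311 × 1/4 = 77.75
  green wrinkled: 311 × 1/4 = 77.75
Contribution of yellow round: (81 − 77.75)² / 77.75 = 0.1359

0.136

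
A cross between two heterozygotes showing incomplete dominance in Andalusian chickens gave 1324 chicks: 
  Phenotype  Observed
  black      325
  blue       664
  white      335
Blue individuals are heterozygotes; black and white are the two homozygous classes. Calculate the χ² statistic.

0.163

With incomplete dominance, a heterozygote × heterozygote cross gives a 1:2:1 phenotypic ratio.
Total ratio parts = 4. Expected numbers out of 1324:
  black: 1324 × 1/4 = 331
  blue: 1324 × 2/4 = 662
  white: 1324 × 1/4 = 331
χ² = Σ (O − E)² / E
  black: (325 − 331)² / 331 = 0.1088
  blue: (664 − 662)² / 662 = 0.0060
  white: (335 − 331)² / 331 = 0.0483
χ² = 0.1088 + 0.0060 + 0.0483 = 0.1631 ≈ 0.163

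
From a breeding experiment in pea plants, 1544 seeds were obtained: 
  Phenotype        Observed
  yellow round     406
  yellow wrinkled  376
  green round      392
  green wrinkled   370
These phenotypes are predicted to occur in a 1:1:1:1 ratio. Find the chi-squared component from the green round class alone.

0.093

Under the 1:1:1:1 hypothesis (Σ ratio = 4, N = 1544):
  yellow round: 1544 × 1/4 = 386
  yellow wrinkled: 1544 × 1/4 = 386
  green round: 1544 × 1/4 = 386
  green wrinkled: 1544 × 1/4 = 386
Contribution of green round: (392 − 386)² / 386 = 0.0933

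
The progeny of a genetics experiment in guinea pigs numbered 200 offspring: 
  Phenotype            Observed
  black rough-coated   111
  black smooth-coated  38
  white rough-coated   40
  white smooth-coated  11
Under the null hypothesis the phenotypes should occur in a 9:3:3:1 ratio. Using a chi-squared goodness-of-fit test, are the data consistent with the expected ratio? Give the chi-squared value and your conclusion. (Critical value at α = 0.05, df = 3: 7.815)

The 9:3:3:1 ratio has 16 parts, so with N = 200 the expected counts are:
  black rough-coated: 200 × 9/16 = 112.5
  black smooth-coated: 200 × 3/16 = 37.5
  white rough-coated: 200 × 3/16 = 37.5
  white smooth-coated: 200 × 1/16 = 12.5
χ² = Σ (O − E)² / E
  black rough-coated: (111 − 112.5)² / 112.5 = 0.0200
  black smooth-coated: (38 − 37.5)² / 37.5 = 0.0067
  white rough-coated: (40 − 37.5)² / 37.5 = 0.1667
  white smooth-coated: (11 − 12.5)² / 12.5 = 0.1800
χ² = 0.0200 + 0.0067 + 0.1667 + 0.1800 = 0.3734 ≈ 0.373
Degrees of freedom = 4 − 1 = 3; critical value at α = 0.05 is 7.815.
Since 0.373 < 7.815, we fail to reject the null hypothesis — the data are consistent with the 9:3:3:1 ratio.

0.373; consistent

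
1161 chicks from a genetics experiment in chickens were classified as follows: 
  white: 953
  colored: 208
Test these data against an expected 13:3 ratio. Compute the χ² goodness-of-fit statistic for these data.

Under the 13:3 hypothesis (Σ ratio = 16, N = 1161):
  white: 1161 × 13/16 = 943.3125
  colored: 1161 × 3/16 = 217.6875
χ² = Σ (O − E)² / E
  white: (953 − 943.3125)² / 943.3125 = 0.0995
  colored: (208 − 217.6875)² / 217.6875 = 0.4311
χ² = 0.0995 + 0.4311 = 0.5306 ≈ 0.531

0.531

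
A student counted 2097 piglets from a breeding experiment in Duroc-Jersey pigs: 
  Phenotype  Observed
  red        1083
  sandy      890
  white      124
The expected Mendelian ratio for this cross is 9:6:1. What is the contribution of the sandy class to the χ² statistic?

13.655

Expected counts for N = 2097 under a 9:6:1 ratio (total parts = 16):
  red: 2097 × 9/16 = 1179.5625
  sandy: 2097 × 6/16 = 786.375
  white: 2097 × 1/16 = 131.0625
Contribution of sandy: (890 − 786.375)² / 786.375 = 13.6552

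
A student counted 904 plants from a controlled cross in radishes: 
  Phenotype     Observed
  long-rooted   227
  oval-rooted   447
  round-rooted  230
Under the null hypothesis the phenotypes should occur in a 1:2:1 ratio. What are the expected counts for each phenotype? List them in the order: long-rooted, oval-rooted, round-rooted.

The 1:2:1 ratio has 4 parts, so with N = 904 the expected counts are:
  long-rooted: 904 × 1/4 = 226
  oval-rooted: 904 × 2/4 = 452
  round-rooted: 904 × 1/4 = 226

226, 452, 226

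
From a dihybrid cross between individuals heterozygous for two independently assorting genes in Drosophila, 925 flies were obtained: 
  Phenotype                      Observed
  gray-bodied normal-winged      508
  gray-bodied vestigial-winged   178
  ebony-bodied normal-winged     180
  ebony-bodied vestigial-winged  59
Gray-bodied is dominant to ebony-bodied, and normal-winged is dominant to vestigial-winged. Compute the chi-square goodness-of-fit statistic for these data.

A dihybrid F₂ with independent assortment and complete dominance at both loci gives a 9:3:3:1 phenotypic ratio.
The 9:3:3:1 ratio has 16 parts, so with N = 925 the expected counts are:
  gray-bodied normal-winged: 925 × 9/16 = 520.3125
  gray-bodied vestigial-winged: 925 × 3/16 = 173.4375
  ebony-bodied normal-winged: 925 × 3/16 = 173.4375
  ebony-bodied vestigial-winged: 925 × 1/16 = 57.8125
χ² = Σ (O − E)² / E
  gray-bodied normal-winged: (508 − 520.3125)² / 520.3125 = 0.2914
  gray-bodied vestigial-winged: (178 − 173.4375)² / 173.4375 = 0.1200
  ebony-bodied normal-winged: (180 − 173.4375)² / 173.4375 = 0.2483
  ebony-bodied vestigial-winged: (59 − 57.8125)² / 57.8125 = 0.0244
χ² = 0.2914 + 0.1200 + 0.2483 + 0.0244 = 0.6841 ≈ 0.684

0.684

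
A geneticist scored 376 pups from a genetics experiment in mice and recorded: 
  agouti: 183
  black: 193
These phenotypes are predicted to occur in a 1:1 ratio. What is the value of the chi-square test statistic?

The 1:1 ratio has 2 parts, so with N = 376 the expected counts are:
  agouti: 376 × 1/2 = 188
  black: 376 × 1/2 = 188
χ² = Σ (O − E)² / E
  agouti: (183 − 188)² / 188 = 0.1330
  black: (193 − 188)² / 188 = 0.1330
χ² = 0.1330 + 0.1330 = 0.266

0.266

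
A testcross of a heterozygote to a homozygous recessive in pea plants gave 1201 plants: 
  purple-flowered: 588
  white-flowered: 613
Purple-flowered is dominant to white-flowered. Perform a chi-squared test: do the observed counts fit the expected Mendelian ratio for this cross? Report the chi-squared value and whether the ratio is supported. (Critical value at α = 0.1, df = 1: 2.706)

0.520; consistent

A testcross of a heterozygote (Aa × aa) gives a 1:1 phenotypic ratio.
Under the 1:1 hypothesis (Σ ratio = 2, N = 1201):
  purple-flowered: 1201 × 1/2 = 600.5
  white-flowered: 1201 × 1/2 = 600.5
χ² = Σ (O − E)² / E
  purple-flowered: (588 − 600.5)² / 600.5 = 0.2602
  white-flowered: (613 − 600.5)² / 600.5 = 0.2602
χ² = 0.2602 + 0.2602 = 0.5204 ≈ 0.520
Degrees of freedom = 2 − 1 = 1; critical value at α = 0.1 is 2.706.
Since 0.520 < 2.706, we fail to reject the null hypothesis — the data are consistent with the 1:1 ratio.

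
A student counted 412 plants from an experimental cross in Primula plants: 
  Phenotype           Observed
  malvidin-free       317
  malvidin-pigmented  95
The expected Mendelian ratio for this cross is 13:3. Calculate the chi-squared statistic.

Under the 13:3 hypothesis (Σ ratio = 16, N = 412):
  malvidin-free: 412 × 13/16 = 334.75
  malvidin-pigmented: 412 × 3/16 = 77.25
χ² = Σ (O − E)² / E
  malvidin-free: (317 − 334.75)² / 334.75 = 0.9412
  malvidin-pigmented: (95 − 77.25)² / 77.25 = 4.0785
χ² = 0.9412 + 4.0785 = 5.0197 ≈ 5.020

5.020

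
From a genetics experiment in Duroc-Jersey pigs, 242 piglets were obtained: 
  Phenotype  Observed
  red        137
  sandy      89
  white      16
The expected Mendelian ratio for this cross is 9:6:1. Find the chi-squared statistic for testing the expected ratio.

0.090

Expected counts for N = 242 under a 9:6:1 ratio (total parts = 16):
  red: 242 × 9/16 = 136.125
  sandy: 242 × 6/16 = 90.75
  white: 242 × 1/16 = 15.125
χ² = Σ (O − E)² / E
  red: (137 − 136.125)² / 136.125 = 0.0056
  sandy: (89 − 90.75)² / 90.75 = 0.0337
  white: (16 − 15.125)² / 15.125 = 0.0506
χ² = 0.0056 + 0.0337 + 0.0506 = 0.0899 ≈ 0.090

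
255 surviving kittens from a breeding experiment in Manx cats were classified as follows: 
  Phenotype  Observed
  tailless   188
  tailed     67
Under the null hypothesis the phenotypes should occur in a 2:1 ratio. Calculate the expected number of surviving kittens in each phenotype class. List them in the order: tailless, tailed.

Under the 2:1 hypothesis (Σ ratio = 3, N = 255):
  tailless: 255 × 2/3 = 170
  tailed: 255 × 1/3 = 85

170, 85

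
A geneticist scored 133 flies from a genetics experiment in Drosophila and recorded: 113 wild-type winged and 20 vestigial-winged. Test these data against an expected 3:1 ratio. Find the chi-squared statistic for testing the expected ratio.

7.040

Expected counts for N = 133 under a 3:1 ratio (total parts = 4):
  wild-type winged: 133 × 3/4 = 99.75
  vestigial-winged: 133 × 1/4 = 33.25
χ² = Σ (O − E)² / E
  wild-type winged: (113 − 99.75)² / 99.75 = 1.7600
  vestigial-winged: (20 − 33.25)² / 33.25 = 5.2801
χ² = 1.7600 + 5.2801 = 7.0401 ≈ 7.040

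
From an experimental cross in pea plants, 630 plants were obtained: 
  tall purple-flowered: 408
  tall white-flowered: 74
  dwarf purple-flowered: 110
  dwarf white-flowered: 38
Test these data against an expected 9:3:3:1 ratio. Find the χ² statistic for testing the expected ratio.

Total ratio parts = 16. Expected numbers out of 630:
  tall purple-flowered: 630 × 9/16 = 354.375
  tall white-flowered: 630 × 3/16 = 118.125
  dwarf purple-flowered: 630 × 3/16 = 118.125
  dwarf white-flowered: 630 × 1/16 = 39.375
χ² = Σ (O − E)² / E
  tall purple-flowered: (408 − 354.375)² / 354.375 = 8.1147
  tall white-flowered: (74 − 118.125)² / 118.125 = 16.4827
  dwarf purple-flowered: (110 − 118.125)² / 118.125 = 0.5589
  dwarf white-flowered: (38 − 39.375)² / 39.375 = 0.0480
χ² = 8.1147 + 16.4827 + 0.5589 + 0.0480 = 25.2043 ≈ 25.204

25.204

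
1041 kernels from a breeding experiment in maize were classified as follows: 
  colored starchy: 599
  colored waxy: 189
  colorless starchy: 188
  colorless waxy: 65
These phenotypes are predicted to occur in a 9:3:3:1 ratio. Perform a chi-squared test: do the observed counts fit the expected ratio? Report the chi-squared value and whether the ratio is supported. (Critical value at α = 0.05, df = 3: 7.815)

0.769; consistent

The 9:3:3:1 ratio has 16 parts, so with N = 1041 the expected counts are:
  colored starchy: 1041 × 9/16 = 585.5625
  colored waxy: 1041 × 3/16 = 195.1875
  colorless starchy: 1041 × 3/16 = 195.1875
  colorless waxy: 1041 × 1/16 = 65.0625
χ² = Σ (O − E)² / E
  colored starchy: (599 − 585.5625)² / 585.5625 = 0.3084
  colored waxy: (189 − 195.1875)² / 195.1875 = 0.1961
  colorless starchy: (188 − 195.1875)² / 195.1875 = 0.2647
  colorless waxy: (65 − 65.0625)² / 65.0625 = 0.0001
χ² = 0.3084 + 0.1961 + 0.2647 + 0.0001 = 0.7693 ≈ 0.769
Degrees of freedom = 4 − 1 = 3; critical value at α = 0.05 is 7.815.
Since 0.769 < 7.815, we fail to reject the null hypothesis — the data are consistent with the 9:3:3:1 ratio.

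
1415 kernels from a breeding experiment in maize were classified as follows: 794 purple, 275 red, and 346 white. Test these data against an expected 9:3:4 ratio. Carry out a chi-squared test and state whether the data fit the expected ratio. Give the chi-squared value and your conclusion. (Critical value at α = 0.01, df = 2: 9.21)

0.528; consistent

Under the 9:3:4 hypothesis (Σ ratio = 16, N = 1415):
  purple: 1415 × 9/16 = 795.9375
  red: 1415 × 3/16 = 265.3125
  white: 1415 × 4/16 = 353.75
χ² = Σ (O − E)² / E
  purple: (794 − 795.9375)² / 795.9375 = 0.0047
  red: (275 − 265.3125)² / 265.3125 = 0.3537
  white: (346 − 353.75)² / 353.75 = 0.1698
χ² = 0.0047 + 0.3537 + 0.1698 = 0.5282 ≈ 0.528
Degrees of freedom = 3 − 1 = 2; critical value at α = 0.01 is 9.21.
Since 0.528 < 9.21, we fail to reject the null hypothesis — the data are consistent with the 9:3:4 ratio.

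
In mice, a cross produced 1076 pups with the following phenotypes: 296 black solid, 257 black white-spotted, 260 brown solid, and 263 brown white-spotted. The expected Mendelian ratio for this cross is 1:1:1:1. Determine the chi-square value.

3.680

Total ratio parts = 4. Expected numbers out of 1076:
  black solid: 1076 × 1/4 = 269
  black white-spotted: 1076 × 1/4 = 269
  brown solid: 1076 × 1/4 = 269
  brown white-spotted: 1076 × 1/4 = 269
χ² = Σ (O − E)² / E
  black solid: (296 − 269)² / 269 = 2.7100
  black white-spotted: (257 − 269)² / 269 = 0.5353
  brown solid: (260 − 269)² / 269 = 0.3011
  brown white-spotted: (263 − 269)² / 269 = 0.1338
χ² = 2.7100 + 0.5353 + 0.3011 + 0.1338 = 3.6802 ≈ 3.680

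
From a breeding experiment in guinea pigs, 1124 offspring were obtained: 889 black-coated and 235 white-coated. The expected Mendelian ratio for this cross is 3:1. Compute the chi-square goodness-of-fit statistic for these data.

10.040

Expected counts for N = 1124 under a 3:1 ratio (total parts = 4):
  black-coated: 1124 × 3/4 = 843
  white-coated: 1124 × 1/4 = 281
χ² = Σ (O − E)² / E
  black-coated: (889 − 843)² / 843 = 2.5101
  white-coated: (235 − 281)² / 281 = 7.5302
χ² = 2.5101 + 7.5302 = 10.0403 ≈ 10.040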